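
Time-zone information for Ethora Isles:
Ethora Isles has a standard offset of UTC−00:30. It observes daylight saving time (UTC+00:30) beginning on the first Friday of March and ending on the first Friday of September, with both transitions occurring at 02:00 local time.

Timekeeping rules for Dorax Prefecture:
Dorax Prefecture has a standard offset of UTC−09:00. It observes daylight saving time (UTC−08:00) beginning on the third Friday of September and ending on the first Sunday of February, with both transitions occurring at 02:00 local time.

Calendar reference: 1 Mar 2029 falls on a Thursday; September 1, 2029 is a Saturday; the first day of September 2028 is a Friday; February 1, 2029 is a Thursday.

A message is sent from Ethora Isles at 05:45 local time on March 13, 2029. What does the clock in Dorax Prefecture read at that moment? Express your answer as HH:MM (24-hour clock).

1 March 2029 is a Thursday, so the first Friday is March 2.
1 September 2029 is a Saturday, so the first Friday is September 7.
March 13, 2029 lies within the daylight-saving period (2 March – 7 September), so Ethora Isles is on daylight time, UTC+00:30.
05:45 Ethora Isles − 0h30m = 05:15 UTC.
1 September 2028 is a Friday, so the first Friday is September 1 and the third is September 15.
1 February 2029 is a Thursday, so the first Sunday is February 4.
At the standard offset (UTC−09:00), 05:15 UTC − 9h = 20:15 Dorax Prefecture standard time (rolling into the previous day, 12 March 2029).
The standard-time date in Dorax Prefecture, March 12, 2029, is outside the daylight-saving period (15 September 2028 – 4 February 2029), so Dorax Prefecture is on standard time, UTC−09:00.
05:15 UTC − 9h = 20:15 Dorax Prefecture (rolling into the previous day, 12 March 2029).

20:15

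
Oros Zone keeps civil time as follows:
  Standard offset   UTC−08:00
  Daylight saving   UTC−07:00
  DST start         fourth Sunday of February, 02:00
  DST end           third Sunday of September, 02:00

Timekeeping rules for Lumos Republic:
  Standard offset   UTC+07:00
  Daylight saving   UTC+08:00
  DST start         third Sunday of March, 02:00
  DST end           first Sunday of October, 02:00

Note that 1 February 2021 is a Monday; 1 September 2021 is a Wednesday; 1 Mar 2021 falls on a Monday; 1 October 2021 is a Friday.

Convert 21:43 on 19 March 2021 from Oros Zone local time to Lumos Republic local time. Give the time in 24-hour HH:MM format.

1 February 2021 is a Monday, so the first Sunday is February 7 and the fourth is February 28.
1 September 2021 is a Wednesday, so the first Sunday is September 5 and the third is September 19.
19 March 2021 lies within the daylight-saving period (28 February – 19 September), so Oros Zone is on daylight time, UTC−07:00.
21:43 Oros Zone + 7h = 04:43 UTC (rolling into the next day, 20 March 2021).
1 March 2021 is a Monday, so the first Sunday is March 7 and the third is March 21.
1 October 2021 is a Friday, so the first Sunday is October 3.
At the standard offset (UTC+07:00), 04:43 UTC + 7h = 11:43 Lumos Republic standard time.
The standard-time date in Lumos Republic, 20 March 2021, does not fall between 21 March and 3 October, so daylight saving is not in effect and Lumos Republic is at UTC+07:00.
04:43 UTC + 7h = 11:43 Lumos Republic.

11:43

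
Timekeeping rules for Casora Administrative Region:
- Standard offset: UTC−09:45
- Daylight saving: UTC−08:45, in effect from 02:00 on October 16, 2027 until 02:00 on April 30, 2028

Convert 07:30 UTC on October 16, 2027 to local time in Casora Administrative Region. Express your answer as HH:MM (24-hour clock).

21:45

At the standard offset (UTC−09:45), 07:30 UTC − 9h45m = 21:45 Casora Administrative Region standard time (rolling into the previous day, 15 October 2027).
Daylight saving runs 16 October 2027 – 30 April 2028; the standard-time date in Casora Administrative Region, October 15, 2027, is outside that window, so Casora Administrative Region is on standard time at UTC−09:45.
07:30 UTC − 9h45m = 21:45 local (rolling into the previous day, 15 October 2027).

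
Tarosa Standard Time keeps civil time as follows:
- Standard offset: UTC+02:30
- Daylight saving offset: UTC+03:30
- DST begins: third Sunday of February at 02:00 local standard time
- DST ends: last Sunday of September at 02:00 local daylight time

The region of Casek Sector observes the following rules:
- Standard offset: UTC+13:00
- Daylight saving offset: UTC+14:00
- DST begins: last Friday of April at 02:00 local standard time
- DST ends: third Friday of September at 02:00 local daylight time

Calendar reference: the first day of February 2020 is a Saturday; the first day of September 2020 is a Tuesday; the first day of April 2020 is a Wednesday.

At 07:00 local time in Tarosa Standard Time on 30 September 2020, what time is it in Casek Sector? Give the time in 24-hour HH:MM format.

17:30

1 February 2020 is a Saturday, so the first Sunday is February 2 and the third is February 16.
1 September 2020 is a Tuesday, so Sundays fall on 6, 13, 20, 27; the last is September 27.
30 September 2020 does not fall between 16 February and 27 September, so daylight saving is not in effect and Tarosa Standard Time is at UTC+02:30.
07:00 Tarosa Standard Time − 2h30m = 04:30 UTC.
1 April 2020 is a Wednesday, so Fridays fall on 3, 10, 17, 24; the last is April 24.
1 September 2020 is a Tuesday, so the first Friday is September 4 and the third is September 18.
At the standard offset (UTC+13:00), 04:30 UTC + 13h = 17:30 Casek Sector standard time.
The standard-time date in Casek Sector, 30 September 2020, does not fall between 24 April and 18 September, so daylight saving is not in effect and Casek Sector is at UTC+13:00.
04:30 UTC + 13h = 17:30 Casek Sector.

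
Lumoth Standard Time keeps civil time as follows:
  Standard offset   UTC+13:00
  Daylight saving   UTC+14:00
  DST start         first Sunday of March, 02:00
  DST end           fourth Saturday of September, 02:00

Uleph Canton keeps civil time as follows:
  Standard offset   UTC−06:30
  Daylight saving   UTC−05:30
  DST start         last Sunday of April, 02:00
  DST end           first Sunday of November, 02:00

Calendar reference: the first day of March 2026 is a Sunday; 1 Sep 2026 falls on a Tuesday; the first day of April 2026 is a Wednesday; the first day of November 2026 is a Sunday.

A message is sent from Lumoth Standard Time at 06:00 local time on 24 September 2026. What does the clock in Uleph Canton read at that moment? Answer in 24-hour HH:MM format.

10:30

1 March 2026 is a Sunday, so the first Sunday is March 1.
1 September 2026 is a Tuesday, so the first Saturday is September 5 and the fourth is September 26.
Daylight saving runs 1 March – 26 September; 24 September 2026 is inside that window, so Lumoth Standard Time is at UTC+14:00.
06:00 Lumoth Standard Time − 14h = 16:00 UTC (rolling into the previous day, 23 September 2026).
1 April 2026 is a Wednesday, so Sundays fall on 5, 12, 19, 26; the last is April 26.
1 November 2026 is a Sunday, so the first Sunday is November 1.
At the standard offset (UTC−06:30), 16:00 UTC − 6h30m = 09:30 Uleph Canton standard time.
Daylight saving runs 26 April – 1 November; the standard-time date in Uleph Canton, 23 September 2026, is inside that window, so Uleph Canton is at UTC−05:30.
16:00 UTC − 5h30m = 10:30 Uleph Canton.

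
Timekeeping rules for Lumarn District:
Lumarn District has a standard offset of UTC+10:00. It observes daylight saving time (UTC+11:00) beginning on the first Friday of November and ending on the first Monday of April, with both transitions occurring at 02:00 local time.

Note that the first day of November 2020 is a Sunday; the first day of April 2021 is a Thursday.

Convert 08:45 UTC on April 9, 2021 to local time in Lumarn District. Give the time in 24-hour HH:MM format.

1 November 2020 is a Sunday, so the first Friday is November 6.
1 April 2021 is a Thursday, so the first Monday is April 5.
At the standard offset (UTC+10:00), 08:45 UTC + 10h = 18:45 Lumarn District standard time.
The standard-time date in Lumarn District, April 9, 2021, is outside the daylight-saving period (6 November 2020 – 5 April 2021), so Lumarn District is on standard time, UTC+10:00.
08:45 UTC + 10h = 18:45 local.

18:45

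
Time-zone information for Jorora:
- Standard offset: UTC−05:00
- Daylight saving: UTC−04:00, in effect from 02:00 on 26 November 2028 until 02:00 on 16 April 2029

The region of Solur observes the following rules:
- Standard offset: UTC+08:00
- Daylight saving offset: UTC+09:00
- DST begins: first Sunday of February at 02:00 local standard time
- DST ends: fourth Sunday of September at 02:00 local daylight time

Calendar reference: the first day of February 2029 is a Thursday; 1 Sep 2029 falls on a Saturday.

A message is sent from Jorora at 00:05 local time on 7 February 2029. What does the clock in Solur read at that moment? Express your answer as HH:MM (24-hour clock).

13:05

Daylight saving runs 26 November 2028 – 16 April 2029; 7 February 2029 is inside that window, so Jorora is at UTC−04:00.
00:05 Jorora + 4h = 04:05 UTC.
1 February 2029 is a Thursday, so the first Sunday is February 4.
1 September 2029 is a Saturday, so the first Sunday is September 2 and the fourth is September 23.
At the standard offset (UTC+08:00), 04:05 UTC + 8h = 12:05 Solur standard time.
The standard-time date in Solur, 7 February 2029, falls between 4 February and 23 September, so daylight saving is in effect and Solur is at UTC+09:00.
04:05 UTC + 9h = 13:05 Solur.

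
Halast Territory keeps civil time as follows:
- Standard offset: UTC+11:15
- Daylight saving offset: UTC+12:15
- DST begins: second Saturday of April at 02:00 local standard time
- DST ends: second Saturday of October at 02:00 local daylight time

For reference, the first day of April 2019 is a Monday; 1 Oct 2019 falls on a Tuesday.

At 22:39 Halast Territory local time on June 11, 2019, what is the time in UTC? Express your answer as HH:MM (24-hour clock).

10:24

1 April 2019 is a Monday, so the first Saturday is April 6 and the second is April 13.
1 October 2019 is a Tuesday, so the first Saturday is October 5 and the second is October 12.
June 11, 2019 falls between 13 April and 12 October, so daylight saving is in effect and Halast Territory is at UTC+12:15.
22:39 local − 12h15m = 10:24 UTC.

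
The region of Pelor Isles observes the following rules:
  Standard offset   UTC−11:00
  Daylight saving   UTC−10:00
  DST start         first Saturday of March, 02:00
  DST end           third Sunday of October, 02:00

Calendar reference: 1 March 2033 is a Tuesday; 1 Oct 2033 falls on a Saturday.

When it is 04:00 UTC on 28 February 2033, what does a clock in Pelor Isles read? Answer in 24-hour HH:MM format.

1 March 2033 is a Tuesday, so the first Saturday is March 5.
1 October 2033 is a Saturday, so the first Sunday is October 2 and the third is October 16.
At the standard offset (UTC−11:00), 04:00 UTC − 11h = 17:00 Pelor Isles standard time (rolling into the previous day, 27 February 2033).
The standard-time date in Pelor Isles, 27 February 2033, does not fall between 5 March and 16 October, so daylight saving is not in effect and Pelor Isles is at UTC−11:00.
04:00 UTC − 11h = 17:00 local (rolling into the previous day, 27 February 2033).

17:00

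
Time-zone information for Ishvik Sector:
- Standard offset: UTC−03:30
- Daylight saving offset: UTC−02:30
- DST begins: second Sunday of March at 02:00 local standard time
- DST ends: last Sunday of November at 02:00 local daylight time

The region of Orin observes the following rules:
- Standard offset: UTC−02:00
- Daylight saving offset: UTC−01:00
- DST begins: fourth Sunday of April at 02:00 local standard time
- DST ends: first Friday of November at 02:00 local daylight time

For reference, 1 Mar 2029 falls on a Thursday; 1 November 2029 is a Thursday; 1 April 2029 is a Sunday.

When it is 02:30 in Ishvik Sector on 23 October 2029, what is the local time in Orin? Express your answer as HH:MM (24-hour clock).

04:00

1 March 2029 is a Thursday, so the first Sunday is March 4 and the second is March 11.
1 November 2029 is a Thursday, so Sundays fall on 4, 11, 18, 25; the last is November 25.
Daylight saving runs 11 March – 25 November; 23 October 2029 is inside that window, so Ishvik Sector is at UTC−02:30.
02:30 Ishvik Sector + 2h30m = 05:00 UTC.
1 April 2029 is a Sunday, so the first Sunday is April 1 and the fourth is April 22.
1 November 2029 is a Thursday, so the first Friday is November 2.
At the standard offset (UTC−02:00), 05:00 UTC − 2h = 03:00 Orin standard time.
The standard-time date in Orin, 23 October 2029, lies within the daylight-saving period (22 April – 2 November), so Orin is on daylight time, UTC−01:00.
05:00 UTC − 1h = 04:00 Orin.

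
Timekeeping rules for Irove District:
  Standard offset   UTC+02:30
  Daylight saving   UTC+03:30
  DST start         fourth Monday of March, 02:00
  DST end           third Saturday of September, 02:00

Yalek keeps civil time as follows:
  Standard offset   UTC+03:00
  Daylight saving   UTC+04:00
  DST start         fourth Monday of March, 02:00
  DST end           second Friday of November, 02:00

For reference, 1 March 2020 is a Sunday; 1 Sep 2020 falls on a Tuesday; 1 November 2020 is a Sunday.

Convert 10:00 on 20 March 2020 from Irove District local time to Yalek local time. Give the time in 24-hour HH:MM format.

1 March 2020 is a Sunday, so the first Monday is March 2 and the fourth is March 23.
1 September 2020 is a Tuesday, so the first Saturday is September 5 and the third is September 19.
20 March 2020 is outside the daylight-saving period (23 March – 19 September), so Irove District is on standard time, UTC+02:30.
10:00 Irove District − 2h30m = 07:30 UTC.
1 March 2020 is a Sunday, so the first Monday is March 2 and the fourth is March 23.
1 November 2020 is a Sunday, so the first Friday is November 6 and the second is November 13.
At the standard offset (UTC+03:00), 07:30 UTC + 3h = 10:30 Yalek standard time.
The standard-time date in Yalek, 20 March 2020, does not fall between 23 March and 13 November, so daylight saving is not in effect and Yalek is at UTC+03:00.
07:30 UTC + 3h = 10:30 Yalek.

10:30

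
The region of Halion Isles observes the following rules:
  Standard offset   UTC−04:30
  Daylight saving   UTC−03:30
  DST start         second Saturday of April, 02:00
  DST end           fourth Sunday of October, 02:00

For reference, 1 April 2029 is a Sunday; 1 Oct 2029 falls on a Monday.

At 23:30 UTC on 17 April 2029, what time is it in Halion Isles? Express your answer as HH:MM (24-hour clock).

20:00

1 April 2029 is a Sunday, so the first Saturday is April 7 and the second is April 14.
1 October 2029 is a Monday, so the first Sunday is October 7 and the fourth is October 28.
At the standard offset (UTC−04:30), 23:30 UTC − 4h30m = 19:00 Halion Isles standard time.
Daylight saving runs 14 April – 28 October; the standard-time date in Halion Isles, 17 April 2029, is inside that window, so Halion Isles is at UTC−03:30.
23:30 UTC − 3h30m = 20:00 local.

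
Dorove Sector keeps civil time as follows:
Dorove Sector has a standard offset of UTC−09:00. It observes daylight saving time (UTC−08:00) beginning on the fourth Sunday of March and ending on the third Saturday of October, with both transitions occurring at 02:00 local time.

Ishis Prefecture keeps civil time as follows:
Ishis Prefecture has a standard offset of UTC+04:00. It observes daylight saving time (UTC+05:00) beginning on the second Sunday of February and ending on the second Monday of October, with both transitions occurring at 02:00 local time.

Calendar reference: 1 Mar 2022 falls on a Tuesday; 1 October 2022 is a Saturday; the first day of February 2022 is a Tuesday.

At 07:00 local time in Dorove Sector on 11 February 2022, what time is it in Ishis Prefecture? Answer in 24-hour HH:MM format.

20:00

1 March 2022 is a Tuesday, so the first Sunday is March 6 and the fourth is March 27.
1 October 2022 is a Saturday, so the first Saturday is October 1 and the third is October 15.
11 February 2022 is outside the daylight-saving period (27 March – 15 October), so Dorove Sector is on standard time, UTC−09:00.
07:00 Dorove Sector + 9h = 16:00 UTC.
1 February 2022 is a Tuesday, so the first Sunday is February 6 and the second is February 13.
1 October 2022 is a Saturday, so the first Monday is October 3 and the second is October 10.
At the standard offset (UTC+04:00), 16:00 UTC + 4h = 20:00 Ishis Prefecture standard time.
The standard-time date in Ishis Prefecture, 11 February 2022, does not fall between 13 February and 10 October, so daylight saving is not in effect and Ishis Prefecture is at UTC+04:00.
16:00 UTC + 4h = 20:00 Ishis Prefecture.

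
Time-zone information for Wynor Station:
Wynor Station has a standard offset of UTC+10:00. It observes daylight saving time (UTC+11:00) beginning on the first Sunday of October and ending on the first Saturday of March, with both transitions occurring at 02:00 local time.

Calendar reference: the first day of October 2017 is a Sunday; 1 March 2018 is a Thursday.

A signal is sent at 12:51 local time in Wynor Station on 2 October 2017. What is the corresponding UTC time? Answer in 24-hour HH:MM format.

1 October 2017 is a Sunday, so the first Sunday is October 1.
1 March 2018 is a Thursday, so the first Saturday is March 3.
Daylight saving runs 1 October 2017 – 3 March 2018; 2 October 2017 is inside that window, so Wynor Station is at UTC+11:00.
12:51 local − 11h = 01:51 UTC.

01:51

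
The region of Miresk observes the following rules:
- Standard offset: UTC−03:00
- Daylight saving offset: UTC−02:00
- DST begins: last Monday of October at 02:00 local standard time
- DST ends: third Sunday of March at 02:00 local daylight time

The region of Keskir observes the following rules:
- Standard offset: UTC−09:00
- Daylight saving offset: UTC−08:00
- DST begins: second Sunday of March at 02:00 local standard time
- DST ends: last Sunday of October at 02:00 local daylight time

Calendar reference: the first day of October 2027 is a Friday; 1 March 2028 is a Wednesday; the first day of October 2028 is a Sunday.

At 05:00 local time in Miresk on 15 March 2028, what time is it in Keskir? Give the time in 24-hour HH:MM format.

23:00

1 October 2027 is a Friday, so Mondays fall on 4, 11, 18, 25; the last is October 25.
1 March 2028 is a Wednesday, so the first Sunday is March 5 and the third is March 19.
15 March 2028 lies within the daylight-saving period (25 October 2027 – 19 March 2028), so Miresk is on daylight time, UTC−02:00.
05:00 Miresk + 2h = 07:00 UTC.
1 March 2028 is a Wednesday, so the first Sunday is March 5 and the second is March 12.
1 October 2028 is a Sunday, so Sundays fall on 1, 8, 15, 22, 29; the last is October 29.
At the standard offset (UTC−09:00), 07:00 UTC − 9h = 22:00 Keskir standard time (rolling into the previous day, 14 March 2028).
The standard-time date in Keskir, 14 March 2028, lies within the daylight-saving period (12 March – 29 October), so Keskir is on daylight time, UTC−08:00.
07:00 UTC − 8h = 23:00 Keskir (rolling into the previous day, 14 March 2028).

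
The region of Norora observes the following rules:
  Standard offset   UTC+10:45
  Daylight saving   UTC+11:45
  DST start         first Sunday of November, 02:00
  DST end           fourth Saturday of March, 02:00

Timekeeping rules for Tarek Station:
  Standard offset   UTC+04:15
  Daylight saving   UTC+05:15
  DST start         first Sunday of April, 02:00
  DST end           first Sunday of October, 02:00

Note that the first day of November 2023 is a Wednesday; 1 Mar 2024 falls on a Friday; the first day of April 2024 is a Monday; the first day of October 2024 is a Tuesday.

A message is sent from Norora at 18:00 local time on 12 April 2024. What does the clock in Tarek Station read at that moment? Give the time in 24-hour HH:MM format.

1 November 2023 is a Wednesday, so the first Sunday is November 5.
1 March 2024 is a Friday, so the first Saturday is March 2 and the fourth is March 23.
12 April 2024 does not fall between 5 November 2023 and 23 March 2024, so daylight saving is not in effect and Norora is at UTC+10:45.
18:00 Norora − 10h45m = 07:15 UTC.
1 April 2024 is a Monday, so the first Sunday is April 7.
1 October 2024 is a Tuesday, so the first Sunday is October 6.
At the standard offset (UTC+04:15), 07:15 UTC + 4h15m = 11:30 Tarek Station standard time.
The standard-time date in Tarek Station, 12 April 2024, lies within the daylight-saving period (7 April – 6 October), so Tarek Station is on daylight time, UTC+05:15.
07:15 UTC + 5h15m = 12:30 Tarek Station.

12:30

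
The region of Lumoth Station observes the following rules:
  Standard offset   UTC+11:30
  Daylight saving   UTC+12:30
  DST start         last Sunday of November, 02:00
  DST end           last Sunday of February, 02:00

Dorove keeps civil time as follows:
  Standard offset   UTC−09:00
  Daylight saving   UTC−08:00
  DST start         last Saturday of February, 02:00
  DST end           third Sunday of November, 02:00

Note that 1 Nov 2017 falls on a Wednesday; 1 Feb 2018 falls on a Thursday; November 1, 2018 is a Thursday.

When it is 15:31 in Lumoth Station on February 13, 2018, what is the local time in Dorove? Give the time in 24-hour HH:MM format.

18:01

1 November 2017 is a Wednesday, so Sundays fall on 5, 12, 19, 26; the last is November 26.
1 February 2018 is a Thursday, so Sundays fall on 4, 11, 18, 25; the last is February 25.
February 13, 2018 falls between 26 November 2017 and 25 February 2018, so daylight saving is in effect and Lumoth Station is at UTC+12:30.
15:31 Lumoth Station − 12h30m = 03:01 UTC.
1 February 2018 is a Thursday, so Saturdays fall on 3, 10, 17, 24; the last is February 24.
1 November 2018 is a Thursday, so the first Sunday is November 4 and the third is November 18.
At the standard offset (UTC−09:00), 03:01 UTC − 9h = 18:01 Dorove standard time (rolling into the previous day, 12 February 2018).
The standard-time date in Dorove, February 12, 2018, is outside the daylight-saving period (24 February – 18 November), so Dorove is on standard time, UTC−09:00.
03:01 UTC − 9h = 18:01 Dorove (rolling into the previous day, 12 February 2018).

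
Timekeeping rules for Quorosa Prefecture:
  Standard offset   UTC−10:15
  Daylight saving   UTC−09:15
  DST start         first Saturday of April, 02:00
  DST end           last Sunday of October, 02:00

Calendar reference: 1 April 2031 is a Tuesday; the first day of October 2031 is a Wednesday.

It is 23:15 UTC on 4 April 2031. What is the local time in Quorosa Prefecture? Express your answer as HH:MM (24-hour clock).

13:00

1 April 2031 is a Tuesday, so the first Saturday is April 5.
1 October 2031 is a Wednesday, so Sundays fall on 5, 12, 19, 26; the last is October 26.
At the standard offset (UTC−10:15), 23:15 UTC − 10h15m = 13:00 Quorosa Prefecture standard time.
Daylight saving runs 5 April – 26 October; the standard-time date in Quorosa Prefecture, 4 April 2031, is outside that window, so Quorosa Prefecture is on standard time at UTC−10:15.
23:15 UTC − 10h15m = 13:00 local.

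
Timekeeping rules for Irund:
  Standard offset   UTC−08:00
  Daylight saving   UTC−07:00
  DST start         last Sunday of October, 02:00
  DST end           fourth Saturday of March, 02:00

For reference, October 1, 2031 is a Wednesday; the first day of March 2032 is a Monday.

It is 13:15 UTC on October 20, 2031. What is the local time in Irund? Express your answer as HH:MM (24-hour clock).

1 October 2031 is a Wednesday, so Sundays fall on 5, 12, 19, 26; the last is October 26.
1 March 2032 is a Monday, so the first Saturday is March 6 and the fourth is March 27.
At the standard offset (UTC−08:00), 13:15 UTC − 8h = 05:15 Irund standard time.
Daylight saving runs 26 October 2031 – 27 March 2032; the standard-time date in Irund, October 20, 2031, is outside that window, so Irund is on standard time at UTC−08:00.
13:15 UTC − 8h = 05:15 local.

05:15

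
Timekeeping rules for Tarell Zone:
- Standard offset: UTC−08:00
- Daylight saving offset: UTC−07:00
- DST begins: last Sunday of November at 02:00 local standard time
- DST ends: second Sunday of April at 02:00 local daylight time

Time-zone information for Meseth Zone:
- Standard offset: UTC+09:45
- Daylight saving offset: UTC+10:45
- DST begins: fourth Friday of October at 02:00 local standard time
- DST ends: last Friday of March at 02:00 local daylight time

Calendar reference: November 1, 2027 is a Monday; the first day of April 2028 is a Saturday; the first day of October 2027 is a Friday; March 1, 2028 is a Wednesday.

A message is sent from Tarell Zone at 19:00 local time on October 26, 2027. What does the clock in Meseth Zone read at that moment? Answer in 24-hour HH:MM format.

13:45

1 November 2027 is a Monday, so Sundays fall on 7, 14, 21, 28; the last is November 28.
1 April 2028 is a Saturday, so the first Sunday is April 2 and the second is April 9.
October 26, 2027 does not fall between 28 November 2027 and 9 April 2028, so daylight saving is not in effect and Tarell Zone is at UTC−08:00.
19:00 Tarell Zone + 8h = 03:00 UTC (rolling into the next day, 27 October 2027).
1 October 2027 is a Friday, so the first Friday is October 1 and the fourth is October 22.
1 March 2028 is a Wednesday, so Fridays fall on 3, 10, 17, 24, 31; the last is March 31.
At the standard offset (UTC+09:45), 03:00 UTC + 9h45m = 12:45 Meseth Zone standard time.
The standard-time date in Meseth Zone, October 27, 2027, lies within the daylight-saving period (22 October 2027 – 31 March 2028), so Meseth Zone is on daylight time, UTC+10:45.
03:00 UTC + 10h45m = 13:45 Meseth Zone.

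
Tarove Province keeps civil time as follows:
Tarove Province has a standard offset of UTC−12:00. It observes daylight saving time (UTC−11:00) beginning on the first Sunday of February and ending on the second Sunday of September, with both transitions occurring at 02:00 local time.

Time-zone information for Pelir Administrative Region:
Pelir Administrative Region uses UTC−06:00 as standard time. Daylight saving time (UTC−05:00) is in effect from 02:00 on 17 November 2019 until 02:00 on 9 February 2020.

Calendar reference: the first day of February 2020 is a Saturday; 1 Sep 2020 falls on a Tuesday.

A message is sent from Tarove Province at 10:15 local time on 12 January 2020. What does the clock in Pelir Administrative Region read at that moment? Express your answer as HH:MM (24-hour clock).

1 February 2020 is a Saturday, so the first Sunday is February 2.
1 September 2020 is a Tuesday, so the first Sunday is September 6 and the second is September 13.
12 January 2020 does not fall between 2 February and 13 September, so daylight saving is not in effect and Tarove Province is at UTC−12:00.
10:15 Tarove Province + 12h = 22:15 UTC.
At the standard offset (UTC−06:00), 22:15 UTC − 6h = 16:15 Pelir Administrative Region standard time.
The standard-time date in Pelir Administrative Region, 12 January 2020, lies within the daylight-saving period (17 November 2019 – 9 February 2020), so Pelir Administrative Region is on daylight time, UTC−05:00.
22:15 UTC − 5h = 17:15 Pelir Administrative Region.

17:15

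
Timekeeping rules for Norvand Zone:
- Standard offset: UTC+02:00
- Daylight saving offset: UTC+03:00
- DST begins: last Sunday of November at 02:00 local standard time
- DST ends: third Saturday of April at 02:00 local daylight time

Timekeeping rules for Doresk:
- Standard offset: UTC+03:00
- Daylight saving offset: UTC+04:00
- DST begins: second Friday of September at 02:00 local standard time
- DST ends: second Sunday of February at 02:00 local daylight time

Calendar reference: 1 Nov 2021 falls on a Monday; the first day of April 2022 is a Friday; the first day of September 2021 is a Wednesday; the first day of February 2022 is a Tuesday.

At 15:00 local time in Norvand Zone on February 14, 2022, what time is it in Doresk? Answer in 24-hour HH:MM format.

1 November 2021 is a Monday, so Sundays fall on 7, 14, 21, 28; the last is November 28.
1 April 2022 is a Friday, so the first Saturday is April 2 and the third is April 16.
Daylight saving runs 28 November 2021 – 16 April 2022; February 14, 2022 is inside that window, so Norvand Zone is at UTC+03:00.
15:00 Norvand Zone − 3h = 12:00 UTC.
1 September 2021 is a Wednesday, so the first Friday is September 3 and the second is September 10.
1 February 2022 is a Tuesday, so the first Sunday is February 6 and the second is February 13.
At the standard offset (UTC+03:00), 12:00 UTC + 3h = 15:00 Doresk standard time.
Daylight saving runs 10 September 2021 – 13 February 2022; the standard-time date in Doresk, February 14, 2022, is outside that window, so Doresk is on standard time at UTC+03:00.
12:00 UTC + 3h = 15:00 Doresk.

15:00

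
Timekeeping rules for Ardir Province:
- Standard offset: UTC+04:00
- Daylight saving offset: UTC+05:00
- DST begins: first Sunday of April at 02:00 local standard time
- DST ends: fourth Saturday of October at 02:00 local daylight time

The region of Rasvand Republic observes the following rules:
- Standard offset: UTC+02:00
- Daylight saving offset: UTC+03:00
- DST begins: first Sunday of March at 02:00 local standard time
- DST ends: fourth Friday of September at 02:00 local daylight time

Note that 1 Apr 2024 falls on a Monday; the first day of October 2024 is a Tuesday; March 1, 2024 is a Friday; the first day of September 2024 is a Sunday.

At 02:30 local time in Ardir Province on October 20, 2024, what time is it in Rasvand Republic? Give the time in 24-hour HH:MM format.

1 April 2024 is a Monday, so the first Sunday is April 7.
1 October 2024 is a Tuesday, so the first Saturday is October 5 and the fourth is October 26.
October 20, 2024 falls between 7 April and 26 October, so daylight saving is in effect and Ardir Province is at UTC+05:00.
02:30 Ardir Province − 5h = 21:30 UTC (rolling into the previous day, 19 October 2024).
1 March 2024 is a Friday, so the first Sunday is March 3.
1 September 2024 is a Sunday, so the first Friday is September 6 and the fourth is September 27.
At the standard offset (UTC+02:00), 21:30 UTC + 2h = 23:30 Rasvand Republic standard time.
The standard-time date in Rasvand Republic, October 19, 2024, does not fall between 3 March and 27 September, so daylight saving is not in effect and Rasvand Republic is at UTC+02:00.
21:30 UTC + 2h = 23:30 Rasvand Republic.

23:30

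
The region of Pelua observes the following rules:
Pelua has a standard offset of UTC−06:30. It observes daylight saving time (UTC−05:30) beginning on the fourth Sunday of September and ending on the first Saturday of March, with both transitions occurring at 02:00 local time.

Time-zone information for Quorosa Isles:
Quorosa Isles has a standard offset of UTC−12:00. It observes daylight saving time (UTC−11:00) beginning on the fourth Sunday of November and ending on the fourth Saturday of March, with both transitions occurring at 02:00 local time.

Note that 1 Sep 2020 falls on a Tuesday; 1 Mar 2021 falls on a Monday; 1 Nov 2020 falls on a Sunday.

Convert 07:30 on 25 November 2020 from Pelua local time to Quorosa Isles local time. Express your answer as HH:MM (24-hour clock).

1 September 2020 is a Tuesday, so the first Sunday is September 6 and the fourth is September 27.
1 March 2021 is a Monday, so the first Saturday is March 6.
Daylight saving runs 27 September 2020 – 6 March 2021; 25 November 2020 is inside that window, so Pelua is at UTC−05:30.
07:30 Pelua + 5h30m = 13:00 UTC.
1 November 2020 is a Sunday, so the first Sunday is November 1 and the fourth is November 22.
1 March 2021 is a Monday, so the first Saturday is March 6 and the fourth is March 27.
At the standard offset (UTC−12:00), 13:00 UTC − 12h = 01:00 Quorosa Isles standard time.
The standard-time date in Quorosa Isles, 25 November 2020, falls between 22 November 2020 and 27 March 2021, so daylight saving is in effect and Quorosa Isles is at UTC−11:00.
13:00 UTC − 11h = 02:00 Quorosa Isles.

02:00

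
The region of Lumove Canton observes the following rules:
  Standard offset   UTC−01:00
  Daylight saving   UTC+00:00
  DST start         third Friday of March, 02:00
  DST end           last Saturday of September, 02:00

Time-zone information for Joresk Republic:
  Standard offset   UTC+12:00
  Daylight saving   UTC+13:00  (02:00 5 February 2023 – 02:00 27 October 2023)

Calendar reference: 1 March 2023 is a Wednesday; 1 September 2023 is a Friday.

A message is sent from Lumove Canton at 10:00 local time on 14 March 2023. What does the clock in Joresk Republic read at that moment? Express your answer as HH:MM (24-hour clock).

00:00

1 March 2023 is a Wednesday, so the first Friday is March 3 and the third is March 17.
1 September 2023 is a Friday, so Saturdays fall on 2, 9, 16, 23, 30; the last is September 30.
14 March 2023 is outside the daylight-saving period (17 March – 30 September), so Lumove Canton is on standard time, UTC−01:00.
10:00 Lumove Canton + 1h = 11:00 UTC.
At the standard offset (UTC+12:00), 11:00 UTC + 12h = 23:00 Joresk Republic standard time.
Daylight saving runs 5 February – 27 October; the standard-time date in Joresk Republic, 14 March 2023, is inside that window, so Joresk Republic is at UTC+13:00.
11:00 UTC + 13h = 00:00 Joresk Republic (rolling into the next day, 15 March 2023).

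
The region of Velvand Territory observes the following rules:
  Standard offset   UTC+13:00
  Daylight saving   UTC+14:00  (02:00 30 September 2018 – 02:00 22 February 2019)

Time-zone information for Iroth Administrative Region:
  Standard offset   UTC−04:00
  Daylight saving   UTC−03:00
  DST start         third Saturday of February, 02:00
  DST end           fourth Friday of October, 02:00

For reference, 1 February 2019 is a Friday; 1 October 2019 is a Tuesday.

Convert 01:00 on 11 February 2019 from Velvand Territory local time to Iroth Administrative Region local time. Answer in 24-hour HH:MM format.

11 February 2019 lies within the daylight-saving period (30 September 2018 – 22 February 2019), so Velvand Territory is on daylight time, UTC+14:00.
01:00 Velvand Territory − 14h = 11:00 UTC (rolling into the previous day, 10 February 2019).
1 February 2019 is a Friday, so the first Saturday is February 2 and the third is February 16.
1 October 2019 is a Tuesday, so the first Friday is October 4 and the fourth is October 25.
At the standard offset (UTC−04:00), 11:00 UTC − 4h = 07:00 Iroth Administrative Region standard time.
Daylight saving runs 16 February – 25 October; the standard-time date in Iroth Administrative Region, 10 February 2019, is outside that window, so Iroth Administrative Region is on standard time at UTC−04:00.
11:00 UTC − 4h = 07:00 Iroth Administrative Region.

07:00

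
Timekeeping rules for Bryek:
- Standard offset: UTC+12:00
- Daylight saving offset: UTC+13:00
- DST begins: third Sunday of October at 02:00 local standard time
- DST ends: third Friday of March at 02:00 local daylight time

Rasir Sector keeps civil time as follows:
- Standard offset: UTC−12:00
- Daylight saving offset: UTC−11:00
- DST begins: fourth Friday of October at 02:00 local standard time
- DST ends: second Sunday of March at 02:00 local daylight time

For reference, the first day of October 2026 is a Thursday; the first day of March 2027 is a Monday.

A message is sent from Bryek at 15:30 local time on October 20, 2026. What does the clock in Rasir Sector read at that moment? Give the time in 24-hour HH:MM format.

14:30

1 October 2026 is a Thursday, so the first Sunday is October 4 and the third is October 18.
1 March 2027 is a Monday, so the first Friday is March 5 and the third is March 19.
October 20, 2026 lies within the daylight-saving period (18 October 2026 – 19 March 2027), so Bryek is on daylight time, UTC+13:00.
15:30 Bryek − 13h = 02:30 UTC.
1 October 2026 is a Thursday, so the first Friday is October 2 and the fourth is October 23.
1 March 2027 is a Monday, so the first Sunday is March 7 and the second is March 14.
At the standard offset (UTC−12:00), 02:30 UTC − 12h = 14:30 Rasir Sector standard time (rolling into the previous day, 19 October 2026).
The standard-time date in Rasir Sector, October 19, 2026, is outside the daylight-saving period (23 October 2026 – 14 March 2027), so Rasir Sector is on standard time, UTC−12:00.
02:30 UTC − 12h = 14:30 Rasir Sector (rolling into the previous day, 19 October 2026).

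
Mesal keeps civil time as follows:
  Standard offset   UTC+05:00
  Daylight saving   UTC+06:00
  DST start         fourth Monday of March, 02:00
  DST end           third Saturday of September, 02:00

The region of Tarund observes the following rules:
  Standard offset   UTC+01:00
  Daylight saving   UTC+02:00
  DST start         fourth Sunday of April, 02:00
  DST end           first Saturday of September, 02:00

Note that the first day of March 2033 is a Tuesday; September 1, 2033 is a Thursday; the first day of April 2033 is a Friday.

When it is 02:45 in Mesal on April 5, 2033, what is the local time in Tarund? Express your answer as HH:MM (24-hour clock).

21:45

1 March 2033 is a Tuesday, so the first Monday is March 7 and the fourth is March 28.
1 September 2033 is a Thursday, so the first Saturday is September 3 and the third is September 17.
April 5, 2033 falls between 28 March and 17 September, so daylight saving is in effect and Mesal is at UTC+06:00.
02:45 Mesal − 6h = 20:45 UTC (rolling into the previous day, 4 April 2033).
1 April 2033 is a Friday, so the first Sunday is April 3 and the fourth is April 24.
1 September 2033 is a Thursday, so the first Saturday is September 3.
At the standard offset (UTC+01:00), 20:45 UTC + 1h = 21:45 Tarund standard time.
The standard-time date in Tarund, April 4, 2033, is outside the daylight-saving period (24 April – 3 September), so Tarund is on standard time, UTC+01:00.
20:45 UTC + 1h = 21:45 Tarund.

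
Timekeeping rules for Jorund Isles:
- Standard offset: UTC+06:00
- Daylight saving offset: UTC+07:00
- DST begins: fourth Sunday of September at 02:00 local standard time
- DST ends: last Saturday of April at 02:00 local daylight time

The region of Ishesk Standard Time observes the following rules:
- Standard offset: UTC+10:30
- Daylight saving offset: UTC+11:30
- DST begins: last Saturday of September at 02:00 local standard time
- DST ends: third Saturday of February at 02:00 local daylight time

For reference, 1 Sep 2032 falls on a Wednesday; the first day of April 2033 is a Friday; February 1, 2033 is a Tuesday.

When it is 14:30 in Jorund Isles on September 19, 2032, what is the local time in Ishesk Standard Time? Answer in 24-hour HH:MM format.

19:00

1 September 2032 is a Wednesday, so the first Sunday is September 5 and the fourth is September 26.
1 April 2033 is a Friday, so Saturdays fall on 2, 9, 16, 23, 30; the last is April 30.
September 19, 2032 is outside the daylight-saving period (26 September 2032 – 30 April 2033), so Jorund Isles is on standard time, UTC+06:00.
14:30 Jorund Isles − 6h = 08:30 UTC.
1 September 2032 is a Wednesday, so Saturdays fall on 4, 11, 18, 25; the last is September 25.
1 February 2033 is a Tuesday, so the first Saturday is February 5 and the third is February 19.
At the standard offset (UTC+10:30), 08:30 UTC + 10h30m = 19:00 Ishesk Standard Time standard time.
The standard-time date in Ishesk Standard Time, September 19, 2032, does not fall between 25 September 2032 and 19 February 2033, so daylight saving is not in effect and Ishesk Standard Time is at UTC+10:30.
08:30 UTC + 10h30m = 19:00 Ishesk Standard Time.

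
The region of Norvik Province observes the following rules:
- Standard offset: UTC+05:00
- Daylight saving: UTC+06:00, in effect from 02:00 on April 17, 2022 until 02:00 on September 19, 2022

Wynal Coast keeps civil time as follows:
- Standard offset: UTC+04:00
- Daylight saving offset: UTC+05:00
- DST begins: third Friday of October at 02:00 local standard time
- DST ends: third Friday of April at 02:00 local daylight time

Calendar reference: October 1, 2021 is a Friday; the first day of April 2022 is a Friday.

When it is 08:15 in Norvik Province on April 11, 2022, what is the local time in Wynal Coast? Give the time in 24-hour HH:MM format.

April 11, 2022 does not fall between 17 April and 19 September, so daylight saving is not in effect and Norvik Province is at UTC+05:00.
08:15 Norvik Province − 5h = 03:15 UTC.
1 October 2021 is a Friday, so the first Friday is October 1 and the third is October 15.
1 April 2022 is a Friday, so the first Friday is April 1 and the third is April 15.
At the standard offset (UTC+04:00), 03:15 UTC + 4h = 07:15 Wynal Coast standard time.
The standard-time date in Wynal Coast, April 11, 2022, falls between 15 October 2021 and 15 April 2022, so daylight saving is in effect and Wynal Coast is at UTC+05:00.
03:15 UTC + 5h = 08:15 Wynal Coast.

08:15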